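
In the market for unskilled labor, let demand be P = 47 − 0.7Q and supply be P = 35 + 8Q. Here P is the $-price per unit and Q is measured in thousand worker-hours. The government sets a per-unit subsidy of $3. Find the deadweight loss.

Competitive equilibrium: 47 − 0.7Q = 35 + 8Q → Q* = 1.3793, P* = 46.0345.
The subsidy lowers effective supply by 3: P = 32 + 8Q.
New quantity: 47 − 0.7Q = 32 + 8Q → Q' = 1.7241.
Overproduction ΔQ = 1.7241 − 1.3793 = 0.3448; wedge = subsidy = 3.
Welfare loss = ½ × 0.3448 × 3 = $0.52 thousand.

$0.52 thousand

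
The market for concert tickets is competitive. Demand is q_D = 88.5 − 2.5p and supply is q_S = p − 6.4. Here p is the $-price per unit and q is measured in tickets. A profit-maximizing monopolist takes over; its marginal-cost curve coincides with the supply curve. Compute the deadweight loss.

In inverse form: demand p = 35.4 − 0.4q, supply p = 6.4 + q.
Competitive equilibrium: 35.4 − 0.4q = 6.4 + q → q* = 20.7143, p* = 27.1143.
Marginal revenue: MR = 35.4 − 0.8q. Set MR = MC: 35.4 − 0.8q = 6.4 + q → q_m = 16.1111.
Price p_m = 35.4 − 0.4·16.1111 = 28.9556; MC(q_m) = 6.4 + 1·16.1111 = 22.5111.
Competitive q* = 20.7143, so Δq = 4.6032; wedge = 28.9556 − 22.5111 = 6.4445.
DWL = ½ × 4.6032 × 6.4445 = $14.83.

$14.83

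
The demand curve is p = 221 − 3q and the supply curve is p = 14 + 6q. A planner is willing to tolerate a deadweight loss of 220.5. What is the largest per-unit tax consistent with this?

63

Competitive equilibrium: 221 − 3q = 14 + 6q → q* = 23, p* = 152.
A tax t gives Δq = t/9 and wedge t, so DWL = t²/18.
t²/18 = 220.5 → t² = 3969 → t = 63.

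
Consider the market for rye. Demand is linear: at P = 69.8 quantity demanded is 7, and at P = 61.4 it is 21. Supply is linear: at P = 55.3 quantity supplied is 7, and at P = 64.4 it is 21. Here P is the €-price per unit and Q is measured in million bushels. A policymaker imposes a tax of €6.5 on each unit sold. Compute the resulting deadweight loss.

Demand slope = (61.4 − 69.8)/(21 − 7) = −0.6, so P = 74 − 0.6Q.
Supply slope = (64.4 − 55.3)/(21 − 7) = 0.65, so P = 50.75 + 0.65Q.
Competitive equilibrium: 74 − 0.6Q = 50.75 + 0.65Q → Q* = 18.6, P* = 62.84.
With the tax, the buyer price exceeds the seller price by 6.5: (74 − 0.6Q) − (50.75 + 0.65Q) = 6.5 → Q' = 13.4.
ΔQ = 18.6 − 13.4 = 5.2; the wedge equals the tax, 6.5.
Deadweight loss = ½ × 5.2 × 6.5 = €16.90 million.

€16.90 million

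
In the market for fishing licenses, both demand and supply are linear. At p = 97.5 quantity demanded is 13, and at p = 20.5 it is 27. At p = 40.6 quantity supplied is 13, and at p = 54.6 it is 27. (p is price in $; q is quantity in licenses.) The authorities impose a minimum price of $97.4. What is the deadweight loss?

$248.01

Demand slope = (20.5 − 97.5)/(27 − 13) = −5.5, so p = 169 − 5.5q.
Supply slope = (54.6 − 40.6)/(27 − 13) = 1, so p = 27.6 + q.
Competitive equilibrium: 169 − 5.5q = 27.6 + q → q* = 21.7538, p* = 49.3538.
At the floor p = 97.4, quantity demanded = (169 − 97.4)/5.5 = 13.0182.
Sellers' marginal cost at q' = 13.0182: 27.6 + 1·13.0182 = 40.6182.
Δq = 21.7538 − 13.0182 = 8.7356; wedge = 97.4 − 40.6182 = 56.7818.
Welfare loss = ½ × 8.7356 × 56.7818 = $248.01.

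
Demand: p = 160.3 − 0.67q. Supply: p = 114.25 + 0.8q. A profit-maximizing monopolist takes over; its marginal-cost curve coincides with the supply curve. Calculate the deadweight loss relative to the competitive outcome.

70.70

Competitive equilibrium: 160.3 − 0.67q = 114.25 + 0.8q → q* = 31.3265, p* = 139.3112.
Marginal revenue: MR = 160.3 − 1.34q. Set MR = MC: 160.3 − 1.34q = 114.25 + 0.8q → q_m = 21.5187.
Price p_m = 160.3 − 0.67·21.5187 = 145.8825; MC(q_m) = 114.25 + 0.8·21.5187 = 131.465.
Competitive q* = 31.3265, so Δq = 9.8078; wedge = 145.8825 − 131.465 = 14.4175.
Welfare loss = ½ × 9.8078 × 14.4175 = 70.70.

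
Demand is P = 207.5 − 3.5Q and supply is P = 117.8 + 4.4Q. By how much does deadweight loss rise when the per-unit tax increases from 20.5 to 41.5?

82.41

Competitive equilibrium: 207.5 − 3.5Q = 117.8 + 4.4Q → Q* = 11.3544, P* = 167.7595.
For a per-unit tax t: ΔQ = t/7.9, so DWL = ½·t·(t/7.9) = t²/15.8.
At t = 20.5: DWL = 26.598. At t = 41.5: DWL = 109.003.
Increase = 109.003 − 26.598 = 82.41.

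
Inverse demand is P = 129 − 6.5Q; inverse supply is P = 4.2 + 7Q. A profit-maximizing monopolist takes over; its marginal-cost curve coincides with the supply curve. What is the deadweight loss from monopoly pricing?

60.93

Competitive equilibrium: 129 − 6.5Q = 4.2 + 7Q → Q* = 9.2444, P* = 68.9111.
Marginal revenue: MR = 129 − 13Q. Set MR = MC: 129 − 13Q = 4.2 + 7Q → Q_m = 6.24.
Price P_m = 129 − 6.5·6.24 = 88.44; MC(Q_m) = 4.2 + 7·6.24 = 47.88.
Competitive Q* = 9.2444, so ΔQ = 3.0044; wedge = 88.44 − 47.88 = 40.56.
Deadweight loss = ½ × 3.0044 × 40.56 = 60.93.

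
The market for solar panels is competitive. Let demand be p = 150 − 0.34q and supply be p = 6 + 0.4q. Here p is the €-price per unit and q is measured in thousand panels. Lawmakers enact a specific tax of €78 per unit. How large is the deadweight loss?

Competitive equilibrium: 150 − 0.34q = 6 + 0.4q → q* = 194.5946, p* = 83.8378.
With the tax, the buyer price exceeds the seller price by 78: (150 − 0.34q) − (6 + 0.4q) = 78 → q' = 89.1892.
Δq = 194.5946 − 89.1892 = 105.4054; the wedge equals the tax, 78.
Deadweight loss = ½ × 105.4054 × 78 = €4110.81 thousand.

€4110.81 thousand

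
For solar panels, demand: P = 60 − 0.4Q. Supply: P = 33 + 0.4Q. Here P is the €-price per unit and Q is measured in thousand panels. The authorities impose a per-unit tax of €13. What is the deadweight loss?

Competitive equilibrium: 60 − 0.4Q = 33 + 0.4Q → Q* = 33.75, P* = 46.5.
With the tax, the buyer price exceeds the seller price by 13: (60 − 0.4Q) − (33 + 0.4Q) = 13 → Q' = 17.5.
ΔQ = 33.75 − 17.5 = 16.25; the wedge equals the tax, 13.
DWL = ½ × 16.25 × 13 = €105.625 thousand.

€105.625 thousand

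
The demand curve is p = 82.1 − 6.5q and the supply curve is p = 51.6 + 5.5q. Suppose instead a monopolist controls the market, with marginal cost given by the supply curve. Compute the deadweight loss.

4.78

Competitive equilibrium: 82.1 − 6.5q = 51.6 + 5.5q → q* = 2.54167, p* = 65.57917.
Marginal revenue: MR = 82.1 − 13q. Set MR = MC: 82.1 − 13q = 51.6 + 5.5q → q_m = 1.64865.
Price p_m = 82.1 − 6.5·1.64865 = 71.38378; MC(q_m) = 51.6 + 5.5·1.64865 = 60.66758.
Competitive q* = 2.54167, so Δq = 0.89302; wedge = 71.38378 − 60.66758 = 10.7162.
Welfare loss = ½ × 0.89302 × 10.7162 = 4.78.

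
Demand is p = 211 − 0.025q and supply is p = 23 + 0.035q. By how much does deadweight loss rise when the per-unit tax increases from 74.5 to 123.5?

80850

Competitive equilibrium: 211 − 0.025q = 23 + 0.035q → q* = 3133.3333, p* = 132.6667.
For a per-unit tax t: Δq = t/0.06, so DWL = ½·t·(t/0.06) = t²/0.12.
At t = 74.5: DWL = 46252.083. At t = 123.5: DWL = 127102.083.
Increase = 127102.083 − 46252.083 = 80850.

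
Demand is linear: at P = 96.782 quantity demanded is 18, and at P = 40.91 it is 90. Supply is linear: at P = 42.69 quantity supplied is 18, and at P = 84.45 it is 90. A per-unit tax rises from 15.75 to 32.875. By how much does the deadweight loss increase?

Demand slope = (40.91 − 96.782)/(90 − 18) = −0.776, so P = 110.75 − 0.776Q.
Supply slope = (84.45 − 42.69)/(90 − 18) = 0.58, so P = 32.25 + 0.58Q.
Competitive equilibrium: 110.75 − 0.776Q = 32.25 + 0.58Q → Q* = 57.8909, P* = 65.8267.
For a per-unit tax t: ΔQ = t/1.356, so DWL = ½·t·(t/1.356) = t²/2.712.
At t = 15.75: DWL = 91.468. At t = 32.875: DWL = 398.512.
Increase = 398.512 − 91.468 = 307.04.

307.04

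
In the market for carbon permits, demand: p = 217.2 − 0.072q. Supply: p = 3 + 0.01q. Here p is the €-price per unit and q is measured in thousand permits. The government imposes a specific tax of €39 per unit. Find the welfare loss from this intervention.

Competitive equilibrium: 217.2 − 0.072q = 3 + 0.01q → q* = 2612.1951, p* = 29.122.
With the tax, the buyer price exceeds the seller price by 39: (217.2 − 0.072q) − (3 + 0.01q) = 39 → q' = 2136.5854.
Δq = 2612.1951 − 2136.5854 = 475.6097; the wedge equals the tax, 39.
The triangle = ½ × 475.6097 × 39 = €9274.39 thousand.

€9274.39 thousand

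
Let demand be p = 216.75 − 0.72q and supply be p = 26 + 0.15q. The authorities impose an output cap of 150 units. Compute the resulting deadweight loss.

Competitive equilibrium: 216.75 − 0.72q = 26 + 0.15q → q* = 219.2529, p* = 58.8879.
At q = 150: demand price = 216.75 − 0.72·150 = 108.75; supply price = 26 + 0.15·150 = 48.5.
Δq = 219.2529 − 150 = 69.2529; wedge = 108.75 − 48.5 = 60.25.
Welfare loss = ½ × 69.2529 × 60.25 = 2086.24.

2086.24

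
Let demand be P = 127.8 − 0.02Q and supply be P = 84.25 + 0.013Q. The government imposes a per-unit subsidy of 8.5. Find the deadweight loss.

1094.70

Competitive equilibrium: 127.8 − 0.02Q = 84.25 + 0.013Q → Q* = 1319.697, P* = 101.4061.
The subsidy lowers effective supply by 8.5: P = 75.75 + 0.013Q.
New quantity: 127.8 − 0.02Q = 75.75 + 0.013Q → Q' = 1577.2727.
Overproduction ΔQ = 1577.2727 − 1319.697 = 257.5757; wedge = subsidy = 8.5.
DWL = ½ × 257.5757 × 8.5 = 1094.70.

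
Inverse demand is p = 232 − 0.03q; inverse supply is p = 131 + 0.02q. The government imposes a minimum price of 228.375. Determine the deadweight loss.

Competitive equilibrium: 232 − 0.03q = 131 + 0.02q → q* = 2020, p* = 171.4.
At the floor p = 228.375, quantity demanded = (232 − 228.375)/0.03 = 120.83333.
Sellers' marginal cost at q' = 120.83333: 131 + 0.02·120.83333 = 133.41667.
Δq = 2020 − 120.83333 = 1899.16667; wedge = 228.375 − 133.41667 = 94.95833.
DWL = ½ × 1899.16667 × 94.95833 = 90170.85.

90170.85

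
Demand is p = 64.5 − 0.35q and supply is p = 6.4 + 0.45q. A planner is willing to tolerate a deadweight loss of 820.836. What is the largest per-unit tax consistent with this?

36.24

Competitive equilibrium: 64.5 − 0.35q = 6.4 + 0.45q → q* = 72.625, p* = 39.0813.
A tax t gives Δq = t/0.8 and wedge t, so DWL = t²/1.6.
t²/1.6 = 820.836 → t² = 1313.3376 → t = 36.24.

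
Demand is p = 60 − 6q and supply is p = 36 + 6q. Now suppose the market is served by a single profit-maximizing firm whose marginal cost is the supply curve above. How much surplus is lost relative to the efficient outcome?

2.67

Competitive equilibrium: 60 − 6q = 36 + 6q → q* = 2, p* = 48.
Marginal revenue: MR = 60 − 12q. Set MR = MC: 60 − 12q = 36 + 6q → q_m = 1.3333.
Price p_m = 60 − 6·1.3333 = 52.0002; MC(q_m) = 36 + 6·1.3333 = 43.9998.
Competitive q* = 2, so Δq = 0.6667; wedge = 52.0002 − 43.9998 = 8.0004.
DWL = ½ × 0.6667 × 8.0004 = 2.67.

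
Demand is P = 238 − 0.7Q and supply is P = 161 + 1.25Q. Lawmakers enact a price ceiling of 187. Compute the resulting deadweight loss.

Competitive equilibrium: 238 − 0.7Q = 161 + 1.25Q → Q* = 39.4872, P* = 210.359.
At the ceiling P = 187, quantity supplied = (187 − 161)/1.25 = 20.8.
Willingness to pay at Q' = 20.8: 238 − 0.7·20.8 = 223.44.
ΔQ = 39.4872 − 20.8 = 18.6872; wedge = 223.44 − 187 = 36.44.
DWL = ½ × 18.6872 × 36.44 = 340.48.

340.48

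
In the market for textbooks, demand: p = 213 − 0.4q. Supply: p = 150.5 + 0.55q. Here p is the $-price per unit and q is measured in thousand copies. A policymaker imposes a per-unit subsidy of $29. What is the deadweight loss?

Competitive equilibrium: 213 − 0.4q = 150.5 + 0.55q → q* = 65.7895, p* = 186.6842.
The subsidy lowers effective supply by 29: p = 121.5 + 0.55q.
New quantity: 213 − 0.4q = 121.5 + 0.55q → q' = 96.3158.
Overproduction Δq = 96.3158 − 65.7895 = 30.5263; wedge = subsidy = 29.
Welfare loss = ½ × 30.5263 × 29 = $442.63 thousand.

$442.63 thousand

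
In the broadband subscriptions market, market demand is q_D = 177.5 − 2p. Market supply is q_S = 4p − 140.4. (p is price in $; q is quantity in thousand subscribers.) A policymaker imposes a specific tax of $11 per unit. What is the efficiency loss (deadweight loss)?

$80.67 thousand

In inverse form: demand p = 88.75 − 0.5q, supply p = 35.1 + 0.25q.
Competitive equilibrium: 88.75 − 0.5q = 35.1 + 0.25q → q* = 71.5333, p* = 52.9833.
With the tax, the buyer price exceeds the seller price by 11: (88.75 − 0.5q) − (35.1 + 0.25q) = 11 → q' = 56.8667.
Δq = 71.5333 − 56.8667 = 14.6666; the wedge equals the tax, 11.
Welfare loss = ½ × 14.6666 × 11 = $80.67 thousand.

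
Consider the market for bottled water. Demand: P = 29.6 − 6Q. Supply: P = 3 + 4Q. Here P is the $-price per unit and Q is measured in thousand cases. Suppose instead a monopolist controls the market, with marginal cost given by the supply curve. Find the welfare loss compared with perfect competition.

$4.98 thousand

Competitive equilibrium: 29.6 − 6Q = 3 + 4Q → Q* = 2.66, P* = 13.64.
Marginal revenue: MR = 29.6 − 12Q. Set MR = MC: 29.6 − 12Q = 3 + 4Q → Q_m = 1.6625.
Price P_m = 29.6 − 6·1.6625 = 19.625; MC(Q_m) = 3 + 4·1.6625 = 9.65.
Competitive Q* = 2.66, so ΔQ = 0.9975; wedge = 19.625 − 9.65 = 9.975.
DWL = ½ × 0.9975 × 9.975 = $4.98 thousand.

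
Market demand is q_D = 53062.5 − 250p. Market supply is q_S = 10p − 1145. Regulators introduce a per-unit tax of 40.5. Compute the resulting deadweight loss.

In inverse form: demand p = 212.25 − 0.004q, supply p = 114.5 + 0.1q.
Competitive equilibrium: 212.25 − 0.004q = 114.5 + 0.1q → q* = 939.9038, p* = 208.4904.
With the tax, the buyer price exceeds the seller price by 40.5: (212.25 − 0.004q) − (114.5 + 0.1q) = 40.5 → q' = 550.4808.
Δq = 939.9038 − 550.4808 = 389.423; the wedge equals the tax, 40.5.
Welfare loss = ½ × 389.423 × 40.5 = 7885.82.

7885.82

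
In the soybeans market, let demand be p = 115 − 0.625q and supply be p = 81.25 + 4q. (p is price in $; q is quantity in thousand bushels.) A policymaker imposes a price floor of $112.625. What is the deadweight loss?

$28.28 thousand

Competitive equilibrium: 115 − 0.625q = 81.25 + 4q → q* = 7.2973, p* = 110.4392.
At the floor p = 112.625, quantity demanded = (115 − 112.625)/0.625 = 3.8.
Sellers' marginal cost at q' = 3.8: 81.25 + 4·3.8 = 96.45.
Δq = 7.2973 − 3.8 = 3.4973; wedge = 112.625 − 96.45 = 16.175.
Welfare loss = ½ × 3.4973 × 16.175 = $28.28 thousand.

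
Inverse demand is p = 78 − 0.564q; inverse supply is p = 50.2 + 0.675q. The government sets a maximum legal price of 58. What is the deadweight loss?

73.36

Competitive equilibrium: 78 − 0.564q = 50.2 + 0.675q → q* = 22.4374, p* = 65.3453.
At the ceiling p = 58, quantity supplied = (58 − 50.2)/0.675 = 11.5556.
Willingness to pay at q' = 11.5556: 78 − 0.564·11.5556 = 71.4826.
Δq = 22.4374 − 11.5556 = 10.8818; wedge = 71.4826 − 58 = 13.4826.
DWL = ½ × 10.8818 × 13.4826 = 73.36.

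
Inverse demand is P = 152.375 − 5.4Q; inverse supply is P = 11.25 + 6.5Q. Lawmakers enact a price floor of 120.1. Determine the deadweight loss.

205.89

Competitive equilibrium: 152.375 − 5.4Q = 11.25 + 6.5Q → Q* = 11.85924, P* = 88.33508.
At the floor P = 120.1, quantity demanded = (152.375 − 120.1)/5.4 = 5.97685.
Sellers' marginal cost at Q' = 5.97685: 11.25 + 6.5·5.97685 = 50.09953.
ΔQ = 11.85924 − 5.97685 = 5.88239; wedge = 120.1 − 50.09953 = 70.00047.
Welfare loss = ½ × 5.88239 × 70.00047 = 205.89.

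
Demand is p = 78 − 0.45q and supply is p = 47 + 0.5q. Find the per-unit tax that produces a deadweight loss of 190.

19

Competitive equilibrium: 78 − 0.45q = 47 + 0.5q → q* = 32.6316, p* = 63.3158.
A tax t gives Δq = t/0.95 and wedge t, so DWL = t²/1.9.
t²/1.9 = 190 → t² = 361 → t = 19.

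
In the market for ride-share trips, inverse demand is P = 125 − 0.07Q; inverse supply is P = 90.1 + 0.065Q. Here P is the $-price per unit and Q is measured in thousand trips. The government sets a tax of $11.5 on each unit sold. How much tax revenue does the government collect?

Competitive equilibrium: 125 − 0.07Q = 90.1 + 0.065Q → Q* = 258.5185, P* = 106.9037.
With the tax, the buyer price exceeds the seller price by 11.5: (125 − 0.07Q) − (90.1 + 0.065Q) = 11.5 → Q' = 173.3333.
Tax revenue = 11.5 × 173.3333 = $1993.33 thousand.

$1993.33 thousand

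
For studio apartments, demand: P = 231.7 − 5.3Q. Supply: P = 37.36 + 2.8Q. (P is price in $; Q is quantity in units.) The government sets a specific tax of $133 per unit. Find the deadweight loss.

$1091.91

Competitive equilibrium: 231.7 − 5.3Q = 37.36 + 2.8Q → Q* = 23.99259, P* = 104.53926.
With the tax, the buyer price exceeds the seller price by 133: (231.7 − 5.3Q) − (37.36 + 2.8Q) = 133 → Q' = 7.57284.
ΔQ = 23.99259 − 7.57284 = 16.41975; the wedge equals the tax, 133.
DWL = ½ × 16.41975 × 133 = $1091.91.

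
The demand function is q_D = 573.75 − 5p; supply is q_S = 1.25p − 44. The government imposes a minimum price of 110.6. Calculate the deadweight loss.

1728.72

In inverse form: demand p = 114.75 − 0.2q, supply p = 35.2 + 0.8q.
Competitive equilibrium: 114.75 − 0.2q = 35.2 + 0.8q → q* = 79.55, p* = 98.84.
At the floor p = 110.6, quantity demanded = (114.75 − 110.6)/0.2 = 20.75.
Sellers' marginal cost at q' = 20.75: 35.2 + 0.8·20.75 = 51.8.
Δq = 79.55 − 20.75 = 58.8; wedge = 110.6 − 51.8 = 58.8.
Welfare loss = ½ × 58.8 × 58.8 = 1728.72.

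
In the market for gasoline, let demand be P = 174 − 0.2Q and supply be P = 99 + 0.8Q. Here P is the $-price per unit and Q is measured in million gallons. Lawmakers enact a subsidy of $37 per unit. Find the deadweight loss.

Competitive equilibrium: 174 − 0.2Q = 99 + 0.8Q → Q* = 75, P* = 159.
The subsidy lowers effective supply by 37: P = 62 + 0.8Q.
New quantity: 174 − 0.2Q = 62 + 0.8Q → Q' = 112.
Overproduction ΔQ = 112 − 75 = 37; wedge = subsidy = 37.
DWL = ½ × 37 × 37 = $684.50 million.

$684.50 million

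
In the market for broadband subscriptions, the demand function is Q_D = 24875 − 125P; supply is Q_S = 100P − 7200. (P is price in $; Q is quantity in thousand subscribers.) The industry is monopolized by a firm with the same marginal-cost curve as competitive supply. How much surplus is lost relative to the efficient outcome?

In inverse form: demand P = 199 − 0.008Q, supply P = 72 + 0.01Q.
Competitive equilibrium: 199 − 0.008Q = 72 + 0.01Q → Q* = 7055.555556, P* = 142.555556.
Marginal revenue: MR = 199 − 0.016Q. Set MR = MC: 199 − 0.016Q = 72 + 0.01Q → Q_m = 4884.615385.
Price P_m = 199 − 0.008·4884.615385 = 159.923077; MC(Q_m) = 72 + 0.01·4884.615385 = 120.846154.
Competitive Q* = 7055.555556, so ΔQ = 2170.940171; wedge = 159.923077 − 120.846154 = 39.076923.
DWL = ½ × 2170.940171 × 39.076923 = $42416.83 thousand.

$42416.83 thousand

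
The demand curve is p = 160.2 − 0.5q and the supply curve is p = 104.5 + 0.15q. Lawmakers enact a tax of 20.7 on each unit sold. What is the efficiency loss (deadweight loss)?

Competitive equilibrium: 160.2 − 0.5q = 104.5 + 0.15q → q* = 85.6923, p* = 117.3538.
With the tax, the buyer price exceeds the seller price by 20.7: (160.2 − 0.5q) − (104.5 + 0.15q) = 20.7 → q' = 53.8462.
Δq = 85.6923 − 53.8462 = 31.8461; the wedge equals the tax, 20.7.
The triangle = ½ × 31.8461 × 20.7 = 329.61.

329.61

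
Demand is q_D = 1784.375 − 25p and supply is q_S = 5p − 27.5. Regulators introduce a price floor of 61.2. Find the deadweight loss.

In inverse form: demand p = 71.375 − 0.04q, supply p = 5.5 + 0.2q.
Competitive equilibrium: 71.375 − 0.04q = 5.5 + 0.2q → q* = 274.4792, p* = 60.3958.
At the floor p = 61.2, quantity demanded = (71.375 − 61.2)/0.04 = 254.375.
Sellers' marginal cost at q' = 254.375: 5.5 + 0.2·254.375 = 56.375.
Δq = 274.4792 − 254.375 = 20.1042; wedge = 61.2 − 56.375 = 4.825.
The triangle = ½ × 20.1042 × 4.825 = 48.50.

48.50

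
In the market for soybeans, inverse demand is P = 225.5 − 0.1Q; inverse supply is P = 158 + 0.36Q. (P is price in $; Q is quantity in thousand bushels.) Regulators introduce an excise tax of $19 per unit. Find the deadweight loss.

Competitive equilibrium: 225.5 − 0.1Q = 158 + 0.36Q → Q* = 146.7391, P* = 210.8261.
With the tax, the buyer price exceeds the seller price by 19: (225.5 − 0.1Q) − (158 + 0.36Q) = 19 → Q' = 105.4348.
ΔQ = 146.7391 − 105.4348 = 41.3043; the wedge equals the tax, 19.
Welfare loss = ½ × 41.3043 × 19 = $392.39 thousand.

$392.39 thousand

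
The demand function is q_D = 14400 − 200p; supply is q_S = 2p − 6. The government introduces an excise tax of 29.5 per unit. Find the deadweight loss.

861.63

In inverse form: demand p = 72 − 0.005q, supply p = 3 + 0.5q.
Competitive equilibrium: 72 − 0.005q = 3 + 0.5q → q* = 136.6337, p* = 71.3168.
With the tax, the buyer price exceeds the seller price by 29.5: (72 − 0.005q) − (3 + 0.5q) = 29.5 → q' = 78.2178.
Δq = 136.6337 − 78.2178 = 58.4159; the wedge equals the tax, 29.5.
Deadweight loss = ½ × 58.4159 × 29.5 = 861.63.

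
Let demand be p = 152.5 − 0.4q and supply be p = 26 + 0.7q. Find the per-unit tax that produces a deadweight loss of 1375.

55

Competitive equilibrium: 152.5 − 0.4q = 26 + 0.7q → q* = 115, p* = 106.5.
A tax t gives Δq = t/1.1 and wedge t, so DWL = t²/2.2.
t²/2.2 = 1375 → t² = 3025 → t = 55.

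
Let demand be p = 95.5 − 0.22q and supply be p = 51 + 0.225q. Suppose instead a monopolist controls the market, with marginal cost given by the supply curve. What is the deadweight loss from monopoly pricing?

243.52

Competitive equilibrium: 95.5 − 0.22q = 51 + 0.225q → q* = 100, p* = 73.5.
Marginal revenue: MR = 95.5 − 0.44q. Set MR = MC: 95.5 − 0.44q = 51 + 0.225q → q_m = 66.9173.
Price p_m = 95.5 − 0.22·66.9173 = 80.7782; MC(q_m) = 51 + 0.225·66.9173 = 66.0564.
Competitive q* = 100, so Δq = 33.0827; wedge = 80.7782 − 66.0564 = 14.7218.
The triangle = ½ × 33.0827 × 14.7218 = 243.52.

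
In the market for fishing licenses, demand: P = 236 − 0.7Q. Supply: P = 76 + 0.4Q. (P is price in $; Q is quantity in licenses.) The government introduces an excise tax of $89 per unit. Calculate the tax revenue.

$5744.55

Competitive equilibrium: 236 − 0.7Q = 76 + 0.4Q → Q* = 145.4545, P* = 134.1818.
With the tax, the buyer price exceeds the seller price by 89: (236 − 0.7Q) − (76 + 0.4Q) = 89 → Q' = 64.5455.
Tax revenue = 89 × 64.5455 = $5744.55.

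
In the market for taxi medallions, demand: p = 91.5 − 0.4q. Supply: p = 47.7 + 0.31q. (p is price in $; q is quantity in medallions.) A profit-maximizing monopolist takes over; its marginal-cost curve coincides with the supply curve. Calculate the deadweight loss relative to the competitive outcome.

Competitive equilibrium: 91.5 − 0.4q = 47.7 + 0.31q → q* = 61.6901, p* = 66.8239.
Marginal revenue: MR = 91.5 − 0.8q. Set MR = MC: 91.5 − 0.8q = 47.7 + 0.31q → q_m = 39.4595.
Price p_m = 91.5 − 0.4·39.4595 = 75.7162; MC(q_m) = 47.7 + 0.31·39.4595 = 59.9324.
Competitive q* = 61.6901, so Δq = 22.2306; wedge = 75.7162 − 59.9324 = 15.7838.
Deadweight loss = ½ × 22.2306 × 15.7838 = $175.44.

$175.44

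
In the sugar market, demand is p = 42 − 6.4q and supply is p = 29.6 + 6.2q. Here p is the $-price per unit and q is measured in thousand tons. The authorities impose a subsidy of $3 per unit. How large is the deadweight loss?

$0.36 thousand

Competitive equilibrium: 42 − 6.4q = 29.6 + 6.2q → q* = 0.9841, p* = 35.7016.
The subsidy lowers effective supply by 3: p = 26.6 + 6.2q.
New quantity: 42 − 6.4q = 26.6 + 6.2q → q' = 1.2222.
Overproduction Δq = 1.2222 − 0.9841 = 0.2381; wedge = subsidy = 3.
The triangle = ½ × 0.2381 × 3 = $0.36 thousand.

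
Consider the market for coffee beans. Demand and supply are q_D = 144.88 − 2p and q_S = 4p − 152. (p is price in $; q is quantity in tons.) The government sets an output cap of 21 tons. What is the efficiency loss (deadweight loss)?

$232.88

In inverse form: demand p = 72.44 − 0.5q, supply p = 38 + 0.25q.
Competitive equilibrium: 72.44 − 0.5q = 38 + 0.25q → q* = 45.92, p* = 49.48.
At q = 21: demand price = 72.44 − 0.5·21 = 61.94; supply price = 38 + 0.25·21 = 43.25.
Δq = 45.92 − 21 = 24.92; wedge = 61.94 − 43.25 = 18.69.
The triangle = ½ × 24.92 × 18.69 = $232.88.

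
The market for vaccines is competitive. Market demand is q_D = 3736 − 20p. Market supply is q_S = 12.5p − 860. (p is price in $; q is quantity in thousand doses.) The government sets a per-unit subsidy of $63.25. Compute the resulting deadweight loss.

$15386.78 thousand

In inverse form: demand p = 186.8 − 0.05q, supply p = 68.8 + 0.08q.
Competitive equilibrium: 186.8 − 0.05q = 68.8 + 0.08q → q* = 907.6923, p* = 141.4154.
The subsidy lowers effective supply by 63.25: p = 5.55 + 0.08q.
New quantity: 186.8 − 0.05q = 5.55 + 0.08q → q' = 1394.2308.
Overproduction Δq = 1394.2308 − 907.6923 = 486.5385; wedge = subsidy = 63.25.
Welfare loss = ½ × 486.5385 × 63.25 = $15386.78 thousand.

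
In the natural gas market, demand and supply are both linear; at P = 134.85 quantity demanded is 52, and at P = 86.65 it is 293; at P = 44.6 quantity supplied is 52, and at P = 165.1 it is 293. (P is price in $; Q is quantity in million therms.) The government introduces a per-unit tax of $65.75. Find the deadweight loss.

$3087.90 million

Demand slope = (86.65 − 134.85)/(293 − 52) = −0.2, so P = 145.25 − 0.2Q.
Supply slope = (165.1 − 44.6)/(293 − 52) = 0.5, so P = 18.6 + 0.5Q.
Competitive equilibrium: 145.25 − 0.2Q = 18.6 + 0.5Q → Q* = 180.9286, P* = 109.0643.
With the tax, the buyer price exceeds the seller price by 65.75: (145.25 − 0.2Q) − (18.6 + 0.5Q) = 65.75 → Q' = 87.
ΔQ = 180.9286 − 87 = 93.9286; the wedge equals the tax, 65.75.
The triangle = ½ × 93.9286 × 65.75 = $3087.90 million.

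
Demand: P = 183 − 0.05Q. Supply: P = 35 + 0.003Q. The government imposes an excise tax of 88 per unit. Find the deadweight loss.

Competitive equilibrium: 183 − 0.05Q = 35 + 0.003Q → Q* = 2792.4528, P* = 43.3774.
With the tax, the buyer price exceeds the seller price by 88: (183 − 0.05Q) − (35 + 0.003Q) = 88 → Q' = 1132.0755.
ΔQ = 2792.4528 − 1132.0755 = 1660.3773; the wedge equals the tax, 88.
The triangle = ½ × 1660.3773 × 88 = 73056.60.

73056.60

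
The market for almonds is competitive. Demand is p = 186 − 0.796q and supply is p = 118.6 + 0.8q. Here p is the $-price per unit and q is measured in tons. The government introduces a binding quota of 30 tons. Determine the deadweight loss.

Competitive equilibrium: 186 − 0.796q = 118.6 + 0.8q → q* = 42.2306, p* = 152.3845.
At q = 30: demand price = 186 − 0.796·30 = 162.12; supply price = 118.6 + 0.8·30 = 142.6.
Δq = 42.2306 − 30 = 12.2306; wedge = 162.12 − 142.6 = 19.52.
The triangle = ½ × 12.2306 × 19.52 = $119.37.

$119.37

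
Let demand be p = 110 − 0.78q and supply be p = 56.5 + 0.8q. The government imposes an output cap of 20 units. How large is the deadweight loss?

151.78

Competitive equilibrium: 110 − 0.78q = 56.5 + 0.8q → q* = 33.8608, p* = 83.5886.
At q = 20: demand price = 110 − 0.78·20 = 94.4; supply price = 56.5 + 0.8·20 = 72.5.
Δq = 33.8608 − 20 = 13.8608; wedge = 94.4 − 72.5 = 21.9.
Deadweight loss = ½ × 13.8608 × 21.9 = 151.78.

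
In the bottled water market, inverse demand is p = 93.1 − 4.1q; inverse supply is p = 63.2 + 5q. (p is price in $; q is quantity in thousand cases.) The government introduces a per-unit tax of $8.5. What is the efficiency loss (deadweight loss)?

Competitive equilibrium: 93.1 − 4.1q = 63.2 + 5q → q* = 3.2857, p* = 79.6286.
With the tax, the buyer price exceeds the seller price by 8.5: (93.1 − 4.1q) − (63.2 + 5q) = 8.5 → q' = 2.3516.
Δq = 3.2857 − 2.3516 = 0.9341; the wedge equals the tax, 8.5.
Welfare loss = ½ × 0.9341 × 8.5 = $3.97 thousand.

$3.97 thousand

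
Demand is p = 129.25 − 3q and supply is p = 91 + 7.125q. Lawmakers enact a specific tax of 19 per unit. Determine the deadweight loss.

17.83

Competitive equilibrium: 129.25 − 3q = 91 + 7.125q → q* = 3.7778, p* = 117.9167.
With the tax, the buyer price exceeds the seller price by 19: (129.25 − 3q) − (91 + 7.125q) = 19 → q' = 1.9012.
Δq = 3.7778 − 1.9012 = 1.8766; the wedge equals the tax, 19.
Welfare loss = ½ × 1.8766 × 19 = 17.83.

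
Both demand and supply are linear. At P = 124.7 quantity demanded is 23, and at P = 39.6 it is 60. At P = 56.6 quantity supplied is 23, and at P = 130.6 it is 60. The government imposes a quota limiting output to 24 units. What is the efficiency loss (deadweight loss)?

Demand slope = (39.6 − 124.7)/(60 − 23) = −2.3, so P = 177.6 − 2.3Q.
Supply slope = (130.6 − 56.6)/(60 − 23) = 2, so P = 10.6 + 2Q.
Competitive equilibrium: 177.6 − 2.3Q = 10.6 + 2Q → Q* = 38.8372, P* = 88.2744.
At Q = 24: demand price = 177.6 − 2.3·24 = 122.4; supply price = 10.6 + 2·24 = 58.6.
ΔQ = 38.8372 − 24 = 14.8372; wedge = 122.4 − 58.6 = 63.8.
DWL = ½ × 14.8372 × 63.8 = 473.31.

473.31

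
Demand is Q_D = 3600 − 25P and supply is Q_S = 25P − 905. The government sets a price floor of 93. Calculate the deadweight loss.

In inverse form: demand P = 144 − 0.04Q, supply P = 36.2 + 0.04Q.
Competitive equilibrium: 144 − 0.04Q = 36.2 + 0.04Q → Q* = 1347.5, P* = 90.1.
At the floor P = 93, quantity demanded = (144 − 93)/0.04 = 1275.
Sellers' marginal cost at Q' = 1275: 36.2 + 0.04·1275 = 87.2.
ΔQ = 1347.5 − 1275 = 72.5; wedge = 93 − 87.2 = 5.8.
The triangle = ½ × 72.5 × 5.8 = 210.25.

210.25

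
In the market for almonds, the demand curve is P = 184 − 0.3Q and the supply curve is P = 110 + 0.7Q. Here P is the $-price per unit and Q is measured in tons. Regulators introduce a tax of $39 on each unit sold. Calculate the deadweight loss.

Competitive equilibrium: 184 − 0.3Q = 110 + 0.7Q → Q* = 74, P* = 161.8.
With the tax, the buyer price exceeds the seller price by 39: (184 − 0.3Q) − (110 + 0.7Q) = 39 → Q' = 35.
ΔQ = 74 − 35 = 39; the wedge equals the tax, 39.
DWL = ½ × 39 × 39 = $760.50.

$760.50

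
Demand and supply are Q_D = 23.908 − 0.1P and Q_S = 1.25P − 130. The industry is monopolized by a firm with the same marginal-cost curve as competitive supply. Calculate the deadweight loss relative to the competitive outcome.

In inverse form: demand P = 239.08 − 10Q, supply P = 104 + 0.8Q.
Competitive equilibrium: 239.08 − 10Q = 104 + 0.8Q → Q* = 12.50741, P* = 114.00593.
Marginal revenue: MR = 239.08 − 20Q. Set MR = MC: 239.08 − 20Q = 104 + 0.8Q → Q_m = 6.49423.
Price P_m = 239.08 − 10·6.49423 = 174.1377; MC(Q_m) = 104 + 0.8·6.49423 = 109.19538.
Competitive Q* = 12.50741, so ΔQ = 6.01318; wedge = 174.1377 − 109.19538 = 64.94232.
DWL = ½ × 6.01318 × 64.94232 = 195.25.

195.25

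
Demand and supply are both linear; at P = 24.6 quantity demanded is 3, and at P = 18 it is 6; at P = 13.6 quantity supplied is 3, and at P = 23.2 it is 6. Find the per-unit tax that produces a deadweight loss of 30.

18

Demand slope = (18 − 24.6)/(6 − 3) = −2.2, so P = 31.2 − 2.2Q.
Supply slope = (23.2 − 13.6)/(6 − 3) = 3.2, so P = 4 + 3.2Q.
Competitive equilibrium: 31.2 − 2.2Q = 4 + 3.2Q → Q* = 5.037, P* = 20.1185.
A tax t gives ΔQ = t/5.4 and wedge t, so DWL = t²/10.8.
t²/10.8 = 30 → t² = 324 → t = 18.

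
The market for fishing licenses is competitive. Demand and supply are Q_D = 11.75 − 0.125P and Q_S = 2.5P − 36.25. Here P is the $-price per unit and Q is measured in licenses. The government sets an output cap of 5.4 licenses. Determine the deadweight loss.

$69.38

In inverse form: demand P = 94 − 8Q, supply P = 14.5 + 0.4Q.
Competitive equilibrium: 94 − 8Q = 14.5 + 0.4Q → Q* = 9.4643, P* = 18.2857.
At Q = 5.4: demand price = 94 − 8·5.4 = 50.8; supply price = 14.5 + 0.4·5.4 = 16.66.
ΔQ = 9.4643 − 5.4 = 4.0643; wedge = 50.8 − 16.66 = 34.14.
DWL = ½ × 4.0643 × 34.14 = $69.38.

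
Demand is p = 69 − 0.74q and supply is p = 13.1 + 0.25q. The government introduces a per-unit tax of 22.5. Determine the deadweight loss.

Competitive equilibrium: 69 − 0.74q = 13.1 + 0.25q → q* = 56.4646, p* = 27.2162.
With the tax, the buyer price exceeds the seller price by 22.5: (69 − 0.74q) − (13.1 + 0.25q) = 22.5 → q' = 33.7374.
Δq = 56.4646 − 33.7374 = 22.7272; the wedge equals the tax, 22.5.
Deadweight loss = ½ × 22.7272 × 22.5 = 255.68.

255.68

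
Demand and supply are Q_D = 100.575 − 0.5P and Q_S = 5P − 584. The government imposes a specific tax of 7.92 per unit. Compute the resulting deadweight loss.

In inverse form: demand P = 201.15 − 2Q, supply P = 116.8 + 0.2Q.
Competitive equilibrium: 201.15 − 2Q = 116.8 + 0.2Q → Q* = 38.3409, P* = 124.4682.
With the tax, the buyer price exceeds the seller price by 7.92: (201.15 − 2Q) − (116.8 + 0.2Q) = 7.92 → Q' = 34.7409.
ΔQ = 38.3409 − 34.7409 = 3.6; the wedge equals the tax, 7.92.
Deadweight loss = ½ × 3.6 × 7.92 = 14.256.

14.256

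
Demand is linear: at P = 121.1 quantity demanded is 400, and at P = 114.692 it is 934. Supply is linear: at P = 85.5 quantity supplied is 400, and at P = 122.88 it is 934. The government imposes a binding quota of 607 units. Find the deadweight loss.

Demand slope = (114.692 − 121.1)/(934 − 400) = −0.012, so P = 125.9 − 0.012Q.
Supply slope = (122.88 − 85.5)/(934 − 400) = 0.07, so P = 57.5 + 0.07Q.
Competitive equilibrium: 125.9 − 0.012Q = 57.5 + 0.07Q → Q* = 834.1463, P* = 115.8902.
At Q = 607: demand price = 125.9 − 0.012·607 = 118.616; supply price = 57.5 + 0.07·607 = 99.99.
ΔQ = 834.1463 − 607 = 227.1463; wedge = 118.616 − 99.99 = 18.626.
The triangle = ½ × 227.1463 × 18.626 = 2115.41.

2115.41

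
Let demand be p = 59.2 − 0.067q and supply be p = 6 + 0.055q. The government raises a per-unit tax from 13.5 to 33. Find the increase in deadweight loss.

Competitive equilibrium: 59.2 − 0.067q = 6 + 0.055q → q* = 436.0656, p* = 29.9836.
For a per-unit tax t: Δq = t/0.122, so DWL = ½·t·(t/0.122) = t²/0.244.
At t = 13.5: DWL = 746.926. At t = 33: DWL = 4463.115.
Increase = 4463.115 − 746.926 = 3716.19.

3716.19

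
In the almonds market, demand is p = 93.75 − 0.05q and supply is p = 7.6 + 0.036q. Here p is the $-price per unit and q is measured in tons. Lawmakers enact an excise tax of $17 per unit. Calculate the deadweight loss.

Competitive equilibrium: 93.75 − 0.05q = 7.6 + 0.036q → q* = 1001.7442, p* = 43.6628.
With the tax, the buyer price exceeds the seller price by 17: (93.75 − 0.05q) − (7.6 + 0.036q) = 17 → q' = 804.0698.
Δq = 1001.7442 − 804.0698 = 197.6744; the wedge equals the tax, 17.
Deadweight loss = ½ × 197.6744 × 17 = $1680.23.

$1680.23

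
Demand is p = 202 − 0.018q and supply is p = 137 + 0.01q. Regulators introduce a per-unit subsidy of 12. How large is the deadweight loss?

Competitive equilibrium: 202 − 0.018q = 137 + 0.01q → q* = 2321.4286, p* = 160.2143.
The subsidy lowers effective supply by 12: p = 125 + 0.01q.
New quantity: 202 − 0.018q = 125 + 0.01q → q' = 2750.
Overproduction Δq = 2750 − 2321.4286 = 428.5714; wedge = subsidy = 12.
DWL = ½ × 428.5714 × 12 = 2571.43.

2571.43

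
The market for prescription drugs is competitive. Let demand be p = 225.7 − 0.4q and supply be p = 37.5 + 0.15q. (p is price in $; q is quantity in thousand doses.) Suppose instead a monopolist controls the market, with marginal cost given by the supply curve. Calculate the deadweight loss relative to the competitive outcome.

$5708.46 thousand

Competitive equilibrium: 225.7 − 0.4q = 37.5 + 0.15q → q* = 342.1818, p* = 88.8273.
Marginal revenue: MR = 225.7 − 0.8q. Set MR = MC: 225.7 − 0.8q = 37.5 + 0.15q → q_m = 198.1053.
Price p_m = 225.7 − 0.4·198.1053 = 146.4579; MC(q_m) = 37.5 + 0.15·198.1053 = 67.2158.
Competitive q* = 342.1818, so Δq = 144.0765; wedge = 146.4579 − 67.2158 = 79.2421.
The triangle = ½ × 144.0765 × 79.2421 = $5708.46 thousand.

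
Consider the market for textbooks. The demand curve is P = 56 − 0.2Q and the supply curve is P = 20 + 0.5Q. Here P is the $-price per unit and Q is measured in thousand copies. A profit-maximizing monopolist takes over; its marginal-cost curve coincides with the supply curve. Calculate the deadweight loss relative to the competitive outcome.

Competitive equilibrium: 56 − 0.2Q = 20 + 0.5Q → Q* = 51.4286, P* = 45.7143.
Marginal revenue: MR = 56 − 0.4Q. Set MR = MC: 56 − 0.4Q = 20 + 0.5Q → Q_m = 40.
Price P_m = 56 − 0.2·40 = 48; MC(Q_m) = 20 + 0.5·40 = 40.
Competitive Q* = 51.4286, so ΔQ = 11.4286; wedge = 48 − 40 = 8.
Welfare loss = ½ × 11.4286 × 8 = $45.71 thousand.

$45.71 thousand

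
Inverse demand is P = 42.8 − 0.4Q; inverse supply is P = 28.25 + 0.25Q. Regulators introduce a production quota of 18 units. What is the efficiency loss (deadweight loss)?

Competitive equilibrium: 42.8 − 0.4Q = 28.25 + 0.25Q → Q* = 22.3846, P* = 33.8462.
At Q = 18: demand price = 42.8 − 0.4·18 = 35.6; supply price = 28.25 + 0.25·18 = 32.75.
ΔQ = 22.3846 − 18 = 4.3846; wedge = 35.6 − 32.75 = 2.85.
Welfare loss = ½ × 4.3846 × 2.85 = 6.25.

6.25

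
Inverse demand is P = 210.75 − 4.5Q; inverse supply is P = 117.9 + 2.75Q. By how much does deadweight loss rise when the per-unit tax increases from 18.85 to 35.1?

Competitive equilibrium: 210.75 − 4.5Q = 117.9 + 2.75Q → Q* = 12.8069, P* = 153.119.
For a per-unit tax t: ΔQ = t/7.25, so DWL = ½·t·(t/7.25) = t²/14.5.
At t = 18.85: DWL = 24.505. At t = 35.1: DWL = 84.966.
Increase = 84.966 − 24.505 = 60.46.

60.46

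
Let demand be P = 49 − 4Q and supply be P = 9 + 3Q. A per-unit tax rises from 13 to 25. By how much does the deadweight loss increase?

Competitive equilibrium: 49 − 4Q = 9 + 3Q → Q* = 5.7143, P* = 26.1429.
For a per-unit tax t: ΔQ = t/7, so DWL = ½·t·(t/7) = t²/14.
At t = 13: DWL = 12.071. At t = 25: DWL = 44.643.
Increase = 44.643 − 12.071 = 32.57.

32.57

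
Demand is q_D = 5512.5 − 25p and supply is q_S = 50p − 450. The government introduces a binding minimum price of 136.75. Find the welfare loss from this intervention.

61454.30

In inverse form: demand p = 220.5 − 0.04q, supply p = 9 + 0.02q.
Competitive equilibrium: 220.5 − 0.04q = 9 + 0.02q → q* = 3525, p* = 79.5.
At the floor p = 136.75, quantity demanded = (220.5 − 136.75)/0.04 = 2093.75.
Sellers' marginal cost at q' = 2093.75: 9 + 0.02·2093.75 = 50.875.
Δq = 3525 − 2093.75 = 1431.25; wedge = 136.75 − 50.875 = 85.875.
Welfare loss = ½ × 1431.25 × 85.875 = 61454.30.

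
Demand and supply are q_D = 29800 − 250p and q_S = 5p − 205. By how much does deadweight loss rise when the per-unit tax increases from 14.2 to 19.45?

433

In inverse form: demand p = 119.2 − 0.004q, supply p = 41 + 0.2q.
Competitive equilibrium: 119.2 − 0.004q = 41 + 0.2q → q* = 383.3333, p* = 117.6667.
For a per-unit tax t: Δq = t/0.204, so DWL = ½·t·(t/0.204) = t²/0.408.
At t = 14.2: DWL = 494.216. At t = 19.45: DWL = 927.212.
Increase = 927.212 − 494.216 = 433.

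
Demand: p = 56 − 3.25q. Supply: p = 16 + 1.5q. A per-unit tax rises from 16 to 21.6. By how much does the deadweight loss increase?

Competitive equilibrium: 56 − 3.25q = 16 + 1.5q → q* = 8.4211, p* = 28.6316.
For a per-unit tax t: Δq = t/4.75, so DWL = ½·t·(t/4.75) = t²/9.5.
At t = 16: DWL = 26.9474. At t = 21.6: DWL = 49.1116.
Increase = 49.1116 − 26.9474 = 22.16.

22.16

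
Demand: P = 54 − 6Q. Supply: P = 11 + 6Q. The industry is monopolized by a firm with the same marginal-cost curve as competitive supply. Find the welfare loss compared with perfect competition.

8.56

Competitive equilibrium: 54 − 6Q = 11 + 6Q → Q* = 3.5833, P* = 32.5.
Marginal revenue: MR = 54 − 12Q. Set MR = MC: 54 − 12Q = 11 + 6Q → Q_m = 2.3889.
Price P_m = 54 − 6·2.3889 = 39.6666; MC(Q_m) = 11 + 6·2.3889 = 25.3334.
Competitive Q* = 3.5833, so ΔQ = 1.1944; wedge = 39.6666 − 25.3334 = 14.3332.
Welfare loss = ½ × 1.1944 × 14.3332 = 8.56.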